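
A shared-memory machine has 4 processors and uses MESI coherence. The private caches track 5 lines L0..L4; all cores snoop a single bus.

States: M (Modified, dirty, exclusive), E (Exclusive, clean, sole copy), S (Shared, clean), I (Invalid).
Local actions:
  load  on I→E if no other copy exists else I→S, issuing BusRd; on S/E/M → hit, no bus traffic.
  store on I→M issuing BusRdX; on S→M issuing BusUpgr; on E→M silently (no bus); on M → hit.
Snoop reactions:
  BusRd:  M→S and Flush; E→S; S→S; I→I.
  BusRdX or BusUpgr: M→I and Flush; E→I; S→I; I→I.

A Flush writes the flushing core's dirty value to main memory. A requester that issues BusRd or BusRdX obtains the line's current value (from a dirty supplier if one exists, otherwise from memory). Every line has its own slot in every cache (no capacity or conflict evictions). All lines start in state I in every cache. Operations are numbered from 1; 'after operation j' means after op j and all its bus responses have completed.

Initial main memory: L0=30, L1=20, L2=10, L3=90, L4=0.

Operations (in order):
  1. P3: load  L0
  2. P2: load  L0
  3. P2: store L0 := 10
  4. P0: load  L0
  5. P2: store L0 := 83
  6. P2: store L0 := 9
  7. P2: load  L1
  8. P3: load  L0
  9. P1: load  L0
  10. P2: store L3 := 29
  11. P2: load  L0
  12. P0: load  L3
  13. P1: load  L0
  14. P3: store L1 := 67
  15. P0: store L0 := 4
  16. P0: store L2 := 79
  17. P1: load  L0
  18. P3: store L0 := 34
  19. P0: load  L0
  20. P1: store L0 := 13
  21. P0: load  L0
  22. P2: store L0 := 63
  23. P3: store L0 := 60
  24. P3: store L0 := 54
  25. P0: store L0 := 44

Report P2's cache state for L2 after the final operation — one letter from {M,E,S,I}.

step 1: P3: load  L0  ⟶  IIIE  (L0)  txn=BusRd  M[L0]=30
step 2: P2: load  L0  ⟶  IISS  (L0)  txn=BusRd  M[L0]=30
step 3: P2: store L0 := 10  ⟶  IIMI  (L0)  txn=BusUpgr  M[L0]=30
step 4: P0: load  L0  ⟶  SISI  (L0)  txn=BusRd+Flush  M[L0]=10
step 5: P2: store L0 := 83  ⟶  IIMI  (L0)  txn=BusUpgr  M[L0]=10
step 6: P2: store L0 := 9  ⟶  IIMI  (L0)  txn=∅  M[L0]=10
step 7: P2: load  L1  ⟶  IIEI  (L1)  txn=BusRd  M[L1]=20
step 8: P3: load  L0  ⟶  IISS  (L0)  txn=BusRd+Flush  M[L0]=9
step 9: P1: load  L0  ⟶  ISSS  (L0)  txn=BusRd  M[L0]=9
step 10: P2: store L3 := 29  ⟶  IIMI  (L3)  txn=BusRdX  M[L3]=90
step 11: P2: load  L0  ⟶  ISSS  (L0)  txn=∅  M[L0]=9
step 12: P0: load  L3  ⟶  SISI  (L3)  txn=BusRd+Flush  M[L3]=29
step 13: P1: load  L0  ⟶  ISSS  (L0)  txn=∅  M[L0]=9
step 14: P3: store L1 := 67  ⟶  IIIM  (L1)  txn=BusRdX  M[L1]=20
step 15: P0: store L0 := 4  ⟶  MIII  (L0)  txn=BusRdX  M[L0]=9
step 16: P0: store L2 := 79  ⟶  MIII  (L2)  txn=BusRdX  M[L2]=10
step 17: P1: load  L0  ⟶  SSII  (L0)  txn=BusRd+Flush  M[L0]=4
step 18: P3: store L0 := 34  ⟶  IIIM  (L0)  txn=BusRdX  M[L0]=4
step 19: P0: load  L0  ⟶  SIIS  (L0)  txn=BusRd+Flush  M[L0]=34
step 20: P1: store L0 := 13  ⟶  IMII  (L0)  txn=BusRdX  M[L0]=34
step 21: P0: load  L0  ⟶  SSII  (L0)  txn=BusRd+Flush  M[L0]=13
step 22: P2: store L0 := 63  ⟶  IIMI  (L0)  txn=BusRdX  M[L0]=13
step 23: P3: store L0 := 60  ⟶  IIIM  (L0)  txn=BusRdX+Flush  M[L0]=63
step 24: P3: store L0 := 54  ⟶  IIIM  (L0)  txn=∅  M[L0]=63
step 25: P0: store L0 := 44  ⟶  MIII  (L0)  txn=BusRdX+Flush  M[L0]=54

state = I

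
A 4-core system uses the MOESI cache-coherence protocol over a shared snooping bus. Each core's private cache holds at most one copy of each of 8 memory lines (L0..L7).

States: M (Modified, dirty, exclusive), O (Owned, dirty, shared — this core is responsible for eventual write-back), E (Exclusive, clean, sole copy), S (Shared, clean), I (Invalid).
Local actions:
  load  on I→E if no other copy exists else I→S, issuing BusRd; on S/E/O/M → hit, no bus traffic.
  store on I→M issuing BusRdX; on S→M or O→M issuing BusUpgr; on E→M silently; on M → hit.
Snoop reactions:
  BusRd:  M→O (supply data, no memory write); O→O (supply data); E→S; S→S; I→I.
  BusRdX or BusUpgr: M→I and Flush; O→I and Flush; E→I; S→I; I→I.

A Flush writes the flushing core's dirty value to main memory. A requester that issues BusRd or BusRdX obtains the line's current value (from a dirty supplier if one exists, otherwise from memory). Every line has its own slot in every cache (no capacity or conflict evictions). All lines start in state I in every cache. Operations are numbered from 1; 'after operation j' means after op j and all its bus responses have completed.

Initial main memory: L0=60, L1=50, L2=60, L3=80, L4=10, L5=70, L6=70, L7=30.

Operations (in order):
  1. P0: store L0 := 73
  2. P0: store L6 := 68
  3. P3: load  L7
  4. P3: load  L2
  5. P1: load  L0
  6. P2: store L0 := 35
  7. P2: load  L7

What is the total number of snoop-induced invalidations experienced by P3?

  op1 P0: store L0 := 73 → M/I/I/I on L0; bus BusRdX; mem=60
  op2 P0: store L6 := 68 → M/I/I/I on L6; bus BusRdX; mem=70
  op3 P3: load  L7 → I/I/I/E on L7; bus BusRd; mem=30
  op4 P3: load  L2 → I/I/I/E on L2; bus BusRd; mem=60
  op5 P1: load  L0 → O/S/I/I on L0; bus BusRd; mem=60
  op6 P2: store L0 := 35 → I/I/M/I on L0; bus BusRdX Flush; mem=73
  op7 P2: load  L7 → I/I/S/S on L7; bus BusRd; mem=30

invalidations = 0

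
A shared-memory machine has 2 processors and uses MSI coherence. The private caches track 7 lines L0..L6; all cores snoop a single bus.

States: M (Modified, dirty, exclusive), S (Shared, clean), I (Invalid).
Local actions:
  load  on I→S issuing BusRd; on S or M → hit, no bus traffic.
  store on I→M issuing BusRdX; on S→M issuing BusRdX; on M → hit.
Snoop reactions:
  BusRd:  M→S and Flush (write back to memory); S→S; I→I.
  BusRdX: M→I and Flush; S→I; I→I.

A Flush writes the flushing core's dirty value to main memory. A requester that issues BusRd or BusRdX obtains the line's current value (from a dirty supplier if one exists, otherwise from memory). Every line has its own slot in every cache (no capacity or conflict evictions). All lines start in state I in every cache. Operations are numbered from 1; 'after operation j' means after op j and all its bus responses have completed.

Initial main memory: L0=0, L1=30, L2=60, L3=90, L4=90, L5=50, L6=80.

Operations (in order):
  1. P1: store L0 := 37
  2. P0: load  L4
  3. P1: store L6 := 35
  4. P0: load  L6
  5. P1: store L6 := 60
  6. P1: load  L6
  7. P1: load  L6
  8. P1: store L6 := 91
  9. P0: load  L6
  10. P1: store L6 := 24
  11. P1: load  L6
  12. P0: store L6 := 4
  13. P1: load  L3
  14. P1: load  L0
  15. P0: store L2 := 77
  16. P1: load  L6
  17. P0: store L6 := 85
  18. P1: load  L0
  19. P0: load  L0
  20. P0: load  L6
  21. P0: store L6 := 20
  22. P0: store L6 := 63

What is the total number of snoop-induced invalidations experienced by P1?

step 1: P1: store L0 := 37  ⟶  IM  (L0)  txn=BusRdX  M[L0]=0
step 2: P0: load  L4  ⟶  SI  (L4)  txn=BusRd  M[L4]=90
step 3: P1: store L6 := 35  ⟶  IM  (L6)  txn=BusRdX  M[L6]=80
step 4: P0: load  L6  ⟶  SS  (L6)  txn=BusRd+Flush  M[L6]=35
step 5: P1: store L6 := 60  ⟶  IM  (L6)  txn=BusRdX  M[L6]=35
step 6: P1: load  L6  ⟶  IM  (L6)  txn=∅  M[L6]=35
step 7: P1: load  L6  ⟶  IM  (L6)  txn=∅  M[L6]=35
step 8: P1: store L6 := 91  ⟶  IM  (L6)  txn=∅  M[L6]=35
step 9: P0: load  L6  ⟶  SS  (L6)  txn=BusRd+Flush  M[L6]=91
step 10: P1: store L6 := 24  ⟶  IM  (L6)  txn=BusRdX  M[L6]=91
step 11: P1: load  L6  ⟶  IM  (L6)  txn=∅  M[L6]=91
step 12: P0: store L6 := 4  ⟶  MI  (L6)  txn=BusRdX+Flush  M[L6]=24
step 13: P1: load  L3  ⟶  IS  (L3)  txn=BusRd  M[L3]=90
step 14: P1: load  L0  ⟶  IM  (L0)  txn=∅  M[L0]=0
step 15: P0: store L2 := 77  ⟶  MI  (L2)  txn=BusRdX  M[L2]=60
step 16: P1: load  L6  ⟶  SS  (L6)  txn=BusRd+Flush  M[L6]=4
step 17: P0: store L6 := 85  ⟶  MI  (L6)  txn=BusRdX  M[L6]=4
step 18: P1: load  L0  ⟶  IM  (L0)  txn=∅  M[L0]=0
step 19: P0: load  L0  ⟶  SS  (L0)  txn=BusRd+Flush  M[L0]=37
step 20: P0: load  L6  ⟶  MI  (L6)  txn=∅  M[L6]=4
step 21: P0: store L6 := 20  ⟶  MI  (L6)  txn=∅  M[L6]=4
step 22: P0: store L6 := 63  ⟶  MI  (L6)  txn=∅  M[L6]=4

invalidations = 2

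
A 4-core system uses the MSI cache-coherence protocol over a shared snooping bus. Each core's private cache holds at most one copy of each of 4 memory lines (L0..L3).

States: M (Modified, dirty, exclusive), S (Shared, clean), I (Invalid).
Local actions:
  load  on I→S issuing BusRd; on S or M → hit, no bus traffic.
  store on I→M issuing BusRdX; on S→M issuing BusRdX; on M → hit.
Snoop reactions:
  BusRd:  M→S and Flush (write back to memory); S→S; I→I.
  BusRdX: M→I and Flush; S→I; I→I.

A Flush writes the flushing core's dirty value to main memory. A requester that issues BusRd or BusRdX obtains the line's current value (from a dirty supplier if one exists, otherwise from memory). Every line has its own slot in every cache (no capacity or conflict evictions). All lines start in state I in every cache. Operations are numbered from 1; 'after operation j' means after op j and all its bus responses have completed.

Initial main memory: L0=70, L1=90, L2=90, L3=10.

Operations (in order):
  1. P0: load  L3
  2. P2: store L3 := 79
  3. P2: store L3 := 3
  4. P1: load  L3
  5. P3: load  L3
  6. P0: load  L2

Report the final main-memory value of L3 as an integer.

memory[L3] = 3

[1] P0: load  L3 | P0:S(10), P1:I, P2:I, P3:I | bus: BusRd
[2] P2: store L3 := 79 | P0:I, P1:I, P2:M(79), P3:I | bus: BusRdX
[3] P2: store L3 := 3 | P0:I, P1:I, P2:M(3), P3:I | bus: none
[4] P1: load  L3 | P0:I, P1:S(3), P2:S(3), P3:I | bus: BusRd,Flush
[5] P3: load  L3 | P0:I, P1:S(3), P2:S(3), P3:S(3) | bus: BusRd
[6] P0: load  L2 | P0:S(90), P1:I, P2:I, P3:I | bus: BusRd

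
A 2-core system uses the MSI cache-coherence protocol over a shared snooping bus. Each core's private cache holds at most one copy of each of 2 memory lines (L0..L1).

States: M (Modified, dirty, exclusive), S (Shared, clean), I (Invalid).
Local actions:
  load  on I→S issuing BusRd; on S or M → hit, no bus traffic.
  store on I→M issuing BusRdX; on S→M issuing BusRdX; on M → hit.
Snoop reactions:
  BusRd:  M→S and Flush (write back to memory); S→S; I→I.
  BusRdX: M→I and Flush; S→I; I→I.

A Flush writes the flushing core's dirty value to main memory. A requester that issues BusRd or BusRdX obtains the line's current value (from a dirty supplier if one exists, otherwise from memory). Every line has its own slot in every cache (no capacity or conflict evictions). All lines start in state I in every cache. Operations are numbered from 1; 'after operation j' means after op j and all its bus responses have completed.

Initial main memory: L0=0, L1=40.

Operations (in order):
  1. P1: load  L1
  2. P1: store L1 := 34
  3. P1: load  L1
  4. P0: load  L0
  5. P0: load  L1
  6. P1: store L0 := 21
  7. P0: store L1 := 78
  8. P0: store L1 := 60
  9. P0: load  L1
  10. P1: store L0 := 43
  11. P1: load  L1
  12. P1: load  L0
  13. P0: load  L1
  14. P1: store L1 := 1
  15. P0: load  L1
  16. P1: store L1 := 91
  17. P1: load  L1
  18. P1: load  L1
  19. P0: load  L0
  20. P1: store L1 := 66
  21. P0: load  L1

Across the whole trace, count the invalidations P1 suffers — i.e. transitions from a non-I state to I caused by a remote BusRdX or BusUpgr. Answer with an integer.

1. P1: load  L1  bus=[BusRd]  L1: P0=I P1=S  mem[L1]=40
2. P1: store L1 := 34  bus=[BusRdX]  L1: P0=I P1=M  mem[L1]=40
3. P1: load  L1  bus=[-]  L1: P0=I P1=M  mem[L1]=40
4. P0: load  L0  bus=[BusRd]  L0: P0=S P1=I  mem[L0]=0
5. P0: load  L1  bus=[BusRd,Flush]  L1: P0=S P1=S  mem[L1]=34
6. P1: store L0 := 21  bus=[BusRdX]  L0: P0=I P1=M  mem[L0]=0
7. P0: store L1 := 78  bus=[BusRdX]  L1: P0=M P1=I  mem[L1]=34
8. P0: store L1 := 60  bus=[-]  L1: P0=M P1=I  mem[L1]=34
9. P0: load  L1  bus=[-]  L1: P0=M P1=I  mem[L1]=34
10. P1: store L0 := 43  bus=[-]  L0: P0=I P1=M  mem[L0]=0
11. P1: load  L1  bus=[BusRd,Flush]  L1: P0=S P1=S  mem[L1]=60
12. P1: load  L0  bus=[-]  L0: P0=I P1=M  mem[L0]=0
13. P0: load  L1  bus=[-]  L1: P0=S P1=S  mem[L1]=60
14. P1: store L1 := 1  bus=[BusRdX]  L1: P0=I P1=M  mem[L1]=60
15. P0: load  L1  bus=[BusRd,Flush]  L1: P0=S P1=S  mem[L1]=1
16. P1: store L1 := 91  bus=[BusRdX]  L1: P0=I P1=M  mem[L1]=1
17. P1: load  L1  bus=[-]  L1: P0=I P1=M  mem[L1]=1
18. P1: load  L1  bus=[-]  L1: P0=I P1=M  mem[L1]=1
19. P0: load  L0  bus=[BusRd,Flush]  L0: P0=S P1=S  mem[L0]=43
20. P1: store L1 := 66  bus=[-]  L1: P0=I P1=M  mem[L1]=1
21. P0: load  L1  bus=[BusRd,Flush]  L1: P0=S P1=S  mem[L1]=66

invalidations = 1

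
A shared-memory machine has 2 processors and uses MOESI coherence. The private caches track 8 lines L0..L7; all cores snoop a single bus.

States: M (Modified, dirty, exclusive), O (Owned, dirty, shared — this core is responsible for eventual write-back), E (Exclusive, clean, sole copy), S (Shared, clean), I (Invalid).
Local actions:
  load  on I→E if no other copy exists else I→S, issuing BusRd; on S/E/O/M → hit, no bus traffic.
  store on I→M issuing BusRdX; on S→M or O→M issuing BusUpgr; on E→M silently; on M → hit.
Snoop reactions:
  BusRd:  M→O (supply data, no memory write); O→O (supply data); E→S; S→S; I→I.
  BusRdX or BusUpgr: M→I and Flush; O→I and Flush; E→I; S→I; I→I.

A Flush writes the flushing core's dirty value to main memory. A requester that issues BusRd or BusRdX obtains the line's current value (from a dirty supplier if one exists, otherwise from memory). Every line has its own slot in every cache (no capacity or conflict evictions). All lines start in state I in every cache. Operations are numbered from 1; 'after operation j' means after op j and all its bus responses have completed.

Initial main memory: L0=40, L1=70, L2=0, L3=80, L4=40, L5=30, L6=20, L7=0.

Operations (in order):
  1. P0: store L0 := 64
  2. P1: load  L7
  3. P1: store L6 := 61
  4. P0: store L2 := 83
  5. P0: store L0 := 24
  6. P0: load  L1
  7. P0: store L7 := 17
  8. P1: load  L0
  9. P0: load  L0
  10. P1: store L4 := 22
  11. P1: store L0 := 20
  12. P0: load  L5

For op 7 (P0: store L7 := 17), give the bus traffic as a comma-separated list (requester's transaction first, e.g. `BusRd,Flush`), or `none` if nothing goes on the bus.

  op1 P0: store L0 := 64 → M/I on L0; bus BusRdX; mem=40
  op2 P1: load  L7 → I/E on L7; bus BusRd; mem=0
  op3 P1: store L6 := 61 → I/M on L6; bus BusRdX; mem=20
  op4 P0: store L2 := 83 → M/I on L2; bus BusRdX; mem=0
  op5 P0: store L0 := 24 → M/I on L0; bus (none); mem=40
  op6 P0: load  L1 → E/I on L1; bus BusRd; mem=70
  op7 P0: store L7 := 17 → M/I on L7; bus BusRdX; mem=0
  op8 P1: load  L0 → O/S on L0; bus BusRd; mem=40
  op9 P0: load  L0 → O/S on L0; bus (none); mem=40
  op10 P1: store L4 := 22 → I/M on L4; bus BusRdX; mem=40
  op11 P1: store L0 := 20 → I/M on L0; bus BusUpgr Flush; mem=24
  op12 P0: load  L5 → E/I on L5; bus BusRd; mem=30

bus = BusRdX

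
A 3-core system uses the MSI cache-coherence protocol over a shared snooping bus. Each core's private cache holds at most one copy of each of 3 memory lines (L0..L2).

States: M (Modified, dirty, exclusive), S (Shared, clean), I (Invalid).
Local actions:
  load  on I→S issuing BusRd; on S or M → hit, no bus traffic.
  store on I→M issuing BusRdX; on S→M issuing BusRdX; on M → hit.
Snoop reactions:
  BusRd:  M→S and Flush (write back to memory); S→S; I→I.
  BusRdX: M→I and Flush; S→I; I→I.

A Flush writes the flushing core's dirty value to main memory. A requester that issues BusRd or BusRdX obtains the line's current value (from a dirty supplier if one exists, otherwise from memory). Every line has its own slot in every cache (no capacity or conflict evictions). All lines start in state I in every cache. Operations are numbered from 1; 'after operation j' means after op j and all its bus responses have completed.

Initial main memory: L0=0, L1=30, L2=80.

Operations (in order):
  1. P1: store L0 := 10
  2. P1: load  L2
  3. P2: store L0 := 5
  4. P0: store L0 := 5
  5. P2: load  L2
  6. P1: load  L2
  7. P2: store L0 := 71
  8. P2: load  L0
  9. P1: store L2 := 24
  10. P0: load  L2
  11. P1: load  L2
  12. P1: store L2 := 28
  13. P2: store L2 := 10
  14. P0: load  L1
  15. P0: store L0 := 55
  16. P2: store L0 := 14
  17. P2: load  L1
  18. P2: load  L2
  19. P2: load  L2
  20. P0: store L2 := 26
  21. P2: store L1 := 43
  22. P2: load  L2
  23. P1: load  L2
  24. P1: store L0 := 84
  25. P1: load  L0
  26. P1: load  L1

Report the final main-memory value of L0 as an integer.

1. P1: store L0 := 10  bus=[BusRdX]  L0: P0=I P1=M P2=I  mem[L0]=0
2. P1: load  L2  bus=[BusRd]  L2: P0=I P1=S P2=I  mem[L2]=80
3. P2: store L0 := 5  bus=[BusRdX,Flush]  L0: P0=I P1=I P2=M  mem[L0]=10
4. P0: store L0 := 5  bus=[BusRdX,Flush]  L0: P0=M P1=I P2=I  mem[L0]=5
5. P2: load  L2  bus=[BusRd]  L2: P0=I P1=S P2=S  mem[L2]=80
6. P1: load  L2  bus=[-]  L2: P0=I P1=S P2=S  mem[L2]=80
7. P2: store L0 := 71  bus=[BusRdX,Flush]  L0: P0=I P1=I P2=M  mem[L0]=5
8. P2: load  L0  bus=[-]  L0: P0=I P1=I P2=M  mem[L0]=5
9. P1: store L2 := 24  bus=[BusRdX]  L2: P0=I P1=M P2=I  mem[L2]=80
10. P0: load  L2  bus=[BusRd,Flush]  L2: P0=S P1=S P2=I  mem[L2]=24
11. P1: load  L2  bus=[-]  L2: P0=S P1=S P2=I  mem[L2]=24
12. P1: store L2 := 28  bus=[BusRdX]  L2: P0=I P1=M P2=I  mem[L2]=24
13. P2: store L2 := 10  bus=[BusRdX,Flush]  L2: P0=I P1=I P2=M  mem[L2]=28
14. P0: load  L1  bus=[BusRd]  L1: P0=S P1=I P2=I  mem[L1]=30
15. P0: store L0 := 55  bus=[BusRdX,Flush]  L0: P0=M P1=I P2=I  mem[L0]=71
16. P2: store L0 := 14  bus=[BusRdX,Flush]  L0: P0=I P1=I P2=M  mem[L0]=55
17. P2: load  L1  bus=[BusRd]  L1: P0=S P1=I P2=S  mem[L1]=30
18. P2: load  L2  bus=[-]  L2: P0=I P1=I P2=M  mem[L2]=28
19. P2: load  L2  bus=[-]  L2: P0=I P1=I P2=M  mem[L2]=28
20. P0: store L2 := 26  bus=[BusRdX,Flush]  L2: P0=M P1=I P2=I  mem[L2]=10
21. P2: store L1 := 43  bus=[BusRdX]  L1: P0=I P1=I P2=M  mem[L1]=30
22. P2: load  L2  bus=[BusRd,Flush]  L2: P0=S P1=I P2=S  mem[L2]=26
23. P1: load  L2  bus=[BusRd]  L2: P0=S P1=S P2=S  mem[L2]=26
24. P1: store L0 := 84  bus=[BusRdX,Flush]  L0: P0=I P1=M P2=I  mem[L0]=14
25. P1: load  L0  bus=[-]  L0: P0=I P1=M P2=I  mem[L0]=14
26. P1: load  L1  bus=[BusRd,Flush]  L1: P0=I P1=S P2=S  mem[L1]=43

memory[L0] = 14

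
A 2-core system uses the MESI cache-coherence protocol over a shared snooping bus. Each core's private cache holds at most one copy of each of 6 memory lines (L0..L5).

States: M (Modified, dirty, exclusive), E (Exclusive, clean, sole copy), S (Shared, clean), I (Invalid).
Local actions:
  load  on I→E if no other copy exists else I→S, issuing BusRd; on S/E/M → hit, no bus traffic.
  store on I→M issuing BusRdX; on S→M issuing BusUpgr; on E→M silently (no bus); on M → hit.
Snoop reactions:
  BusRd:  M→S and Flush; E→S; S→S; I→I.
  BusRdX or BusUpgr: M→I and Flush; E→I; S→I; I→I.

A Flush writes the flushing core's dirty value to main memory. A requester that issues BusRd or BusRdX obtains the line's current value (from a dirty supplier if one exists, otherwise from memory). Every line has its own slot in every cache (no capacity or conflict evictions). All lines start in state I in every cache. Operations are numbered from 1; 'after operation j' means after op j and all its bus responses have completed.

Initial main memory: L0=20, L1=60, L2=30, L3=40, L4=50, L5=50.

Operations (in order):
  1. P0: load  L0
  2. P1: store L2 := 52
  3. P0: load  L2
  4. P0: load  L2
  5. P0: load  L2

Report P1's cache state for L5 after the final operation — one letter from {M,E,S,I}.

[1] P0: load  L0 | P0:E(20), P1:I | bus: BusRd
[2] P1: store L2 := 52 | P0:I, P1:M(52) | bus: BusRdX
[3] P0: load  L2 | P0:S(52), P1:S(52) | bus: BusRd,Flush
[4] P0: load  L2 | P0:S(52), P1:S(52) | bus: none
[5] P0: load  L2 | P0:S(52), P1:S(52) | bus: none

state = I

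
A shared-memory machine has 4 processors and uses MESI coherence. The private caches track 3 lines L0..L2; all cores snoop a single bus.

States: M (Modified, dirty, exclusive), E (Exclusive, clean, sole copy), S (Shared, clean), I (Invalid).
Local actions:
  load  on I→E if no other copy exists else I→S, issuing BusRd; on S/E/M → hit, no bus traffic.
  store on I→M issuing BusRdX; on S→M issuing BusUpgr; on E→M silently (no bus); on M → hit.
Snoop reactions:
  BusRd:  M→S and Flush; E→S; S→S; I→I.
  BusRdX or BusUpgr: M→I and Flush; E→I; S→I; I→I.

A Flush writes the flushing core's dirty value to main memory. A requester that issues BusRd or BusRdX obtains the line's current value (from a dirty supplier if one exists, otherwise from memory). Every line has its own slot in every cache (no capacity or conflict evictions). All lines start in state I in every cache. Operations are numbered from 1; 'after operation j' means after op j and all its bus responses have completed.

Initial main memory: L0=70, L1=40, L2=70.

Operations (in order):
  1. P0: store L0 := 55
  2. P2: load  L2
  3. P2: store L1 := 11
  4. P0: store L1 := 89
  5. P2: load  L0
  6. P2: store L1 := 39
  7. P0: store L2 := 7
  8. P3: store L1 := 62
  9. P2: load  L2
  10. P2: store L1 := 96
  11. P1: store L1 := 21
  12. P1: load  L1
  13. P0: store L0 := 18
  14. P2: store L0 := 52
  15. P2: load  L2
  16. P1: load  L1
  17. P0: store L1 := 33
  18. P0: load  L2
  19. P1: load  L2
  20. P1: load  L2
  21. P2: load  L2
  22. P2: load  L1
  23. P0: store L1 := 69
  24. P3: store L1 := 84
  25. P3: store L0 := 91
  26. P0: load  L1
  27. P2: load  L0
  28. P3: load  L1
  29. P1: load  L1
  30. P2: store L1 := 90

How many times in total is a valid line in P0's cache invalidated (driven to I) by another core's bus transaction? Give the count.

invalidations = 4

  op1 P0: store L0 := 55 → M/I/I/I on L0; bus BusRdX; mem=70
  op2 P2: load  L2 → I/I/E/I on L2; bus BusRd; mem=70
  op3 P2: store L1 := 11 → I/I/M/I on L1; bus BusRdX; mem=40
  op4 P0: store L1 := 89 → M/I/I/I on L1; bus BusRdX Flush; mem=11
  op5 P2: load  L0 → S/I/S/I on L0; bus BusRd Flush; mem=55
  op6 P2: store L1 := 39 → I/I/M/I on L1; bus BusRdX Flush; mem=89
  op7 P0: store L2 := 7 → M/I/I/I on L2; bus BusRdX; mem=70
  op8 P3: store L1 := 62 → I/I/I/M on L1; bus BusRdX Flush; mem=39
  op9 P2: load  L2 → S/I/S/I on L2; bus BusRd Flush; mem=7
  op10 P2: store L1 := 96 → I/I/M/I on L1; bus BusRdX Flush; mem=62
  op11 P1: store L1 := 21 → I/M/I/I on L1; bus BusRdX Flush; mem=96
  op12 P1: load  L1 → I/M/I/I on L1; bus (none); mem=96
  op13 P0: store L0 := 18 → M/I/I/I on L0; bus BusUpgr; mem=55
  op14 P2: store L0 := 52 → I/I/M/I on L0; bus BusRdX Flush; mem=18
  op15 P2: load  L2 → S/I/S/I on L2; bus (none); mem=7
  op16 P1: load  L1 → I/M/I/I on L1; bus (none); mem=96
  op17 P0: store L1 := 33 → M/I/I/I on L1; bus BusRdX Flush; mem=21
  op18 P0: load  L2 → S/I/S/I on L2; bus (none); mem=7
  op19 P1: load  L2 → S/S/S/I on L2; bus BusRd; mem=7
  op20 P1: load  L2 → S/S/S/I on L2; bus (none); mem=7
  op21 P2: load  L2 → S/S/S/I on L2; bus (none); mem=7
  op22 P2: load  L1 → S/I/S/I on L1; bus BusRd Flush; mem=33
  op23 P0: store L1 := 69 → M/I/I/I on L1; bus BusUpgr; mem=33
  op24 P3: store L1 := 84 → I/I/I/M on L1; bus BusRdX Flush; mem=69
  op25 P3: store L0 := 91 → I/I/I/M on L0; bus BusRdX Flush; mem=52
  op26 P0: load  L1 → S/I/I/S on L1; bus BusRd Flush; mem=84
  op27 P2: load  L0 → I/I/S/S on L0; bus BusRd Flush; mem=91
  op28 P3: load  L1 → S/I/I/S on L1; bus (none); mem=84
  op29 P1: load  L1 → S/S/I/S on L1; bus BusRd; mem=84
  op30 P2: store L1 := 90 → I/I/M/I on L1; bus BusRdX; mem=84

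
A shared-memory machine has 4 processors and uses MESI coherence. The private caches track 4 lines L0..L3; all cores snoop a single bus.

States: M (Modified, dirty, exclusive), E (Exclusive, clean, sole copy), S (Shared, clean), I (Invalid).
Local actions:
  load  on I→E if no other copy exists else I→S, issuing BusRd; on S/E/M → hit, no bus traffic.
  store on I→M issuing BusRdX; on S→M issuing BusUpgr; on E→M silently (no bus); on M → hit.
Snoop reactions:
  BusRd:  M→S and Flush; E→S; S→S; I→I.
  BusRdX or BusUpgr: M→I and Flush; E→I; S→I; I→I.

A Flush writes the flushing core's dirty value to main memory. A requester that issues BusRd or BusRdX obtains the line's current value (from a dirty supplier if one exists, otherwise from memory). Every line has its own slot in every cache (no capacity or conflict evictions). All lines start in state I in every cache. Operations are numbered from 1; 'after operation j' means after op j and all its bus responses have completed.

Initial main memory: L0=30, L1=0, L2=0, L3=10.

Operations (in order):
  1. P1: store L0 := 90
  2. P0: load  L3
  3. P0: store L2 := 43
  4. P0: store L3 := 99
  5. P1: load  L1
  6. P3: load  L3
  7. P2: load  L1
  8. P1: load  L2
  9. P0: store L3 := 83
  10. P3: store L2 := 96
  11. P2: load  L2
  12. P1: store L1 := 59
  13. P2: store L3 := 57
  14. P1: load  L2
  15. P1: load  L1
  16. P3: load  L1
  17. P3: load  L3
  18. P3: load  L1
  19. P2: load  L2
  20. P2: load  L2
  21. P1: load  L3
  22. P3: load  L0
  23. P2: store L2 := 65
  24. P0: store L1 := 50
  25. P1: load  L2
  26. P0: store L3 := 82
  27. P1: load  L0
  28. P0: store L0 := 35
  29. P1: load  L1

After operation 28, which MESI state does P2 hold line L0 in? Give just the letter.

1. P1: store L0 := 90  bus=[BusRdX]  L0: P0=I P1=M P2=I P3=I  mem[L0]=30
2. P0: load  L3  bus=[BusRd]  L3: P0=E P1=I P2=I P3=I  mem[L3]=10
3. P0: store L2 := 43  bus=[BusRdX]  L2: P0=M P1=I P2=I P3=I  mem[L2]=0
4. P0: store L3 := 99  bus=[-]  L3: P0=M P1=I P2=I P3=I  mem[L3]=10
5. P1: load  L1  bus=[BusRd]  L1: P0=I P1=E P2=I P3=I  mem[L1]=0
6. P3: load  L3  bus=[BusRd,Flush]  L3: P0=S P1=I P2=I P3=S  mem[L3]=99
7. P2: load  L1  bus=[BusRd]  L1: P0=I P1=S P2=S P3=I  mem[L1]=0
8. P1: load  L2  bus=[BusRd,Flush]  L2: P0=S P1=S P2=I P3=I  mem[L2]=43
9. P0: store L3 := 83  bus=[BusUpgr]  L3: P0=M P1=I P2=I P3=I  mem[L3]=99
10. P3: store L2 := 96  bus=[BusRdX]  L2: P0=I P1=I P2=I P3=M  mem[L2]=43
11. P2: load  L2  bus=[BusRd,Flush]  L2: P0=I P1=I P2=S P3=S  mem[L2]=96
12. P1: store L1 := 59  bus=[BusUpgr]  L1: P0=I P1=M P2=I P3=I  mem[L1]=0
13. P2: store L3 := 57  bus=[BusRdX,Flush]  L3: P0=I P1=I P2=M P3=I  mem[L3]=83
14. P1: load  L2  bus=[BusRd]  L2: P0=I P1=S P2=S P3=S  mem[L2]=96
15. P1: load  L1  bus=[-]  L1: P0=I P1=M P2=I P3=I  mem[L1]=0
16. P3: load  L1  bus=[BusRd,Flush]  L1: P0=I P1=S P2=I P3=S  mem[L1]=59
17. P3: load  L3  bus=[BusRd,Flush]  L3: P0=I P1=I P2=S P3=S  mem[L3]=57
18. P3: load  L1  bus=[-]  L1: P0=I P1=S P2=I P3=S  mem[L1]=59
19. P2: load  L2  bus=[-]  L2: P0=I P1=S P2=S P3=S  mem[L2]=96
20. P2: load  L2  bus=[-]  L2: P0=I P1=S P2=S P3=S  mem[L2]=96
21. P1: load  L3  bus=[BusRd]  L3: P0=I P1=S P2=S P3=S  mem[L3]=57
22. P3: load  L0  bus=[BusRd,Flush]  L0: P0=I P1=S P2=I P3=S  mem[L0]=90
23. P2: store L2 := 65  bus=[BusUpgr]  L2: P0=I P1=I P2=M P3=I  mem[L2]=96
24. P0: store L1 := 50  bus=[BusRdX]  L1: P0=M P1=I P2=I P3=I  mem[L1]=59
25. P1: load  L2  bus=[BusRd,Flush]  L2: P0=I P1=S P2=S P3=I  mem[L2]=65
26. P0: store L3 := 82  bus=[BusRdX]  L3: P0=M P1=I P2=I P3=I  mem[L3]=57
27. P1: load  L0  bus=[-]  L0: P0=I P1=S P2=I P3=S  mem[L0]=90
28. P0: store L0 := 35  bus=[BusRdX]  L0: P0=M P1=I P2=I P3=I  mem[L0]=90
29. P1: load  L1  bus=[BusRd,Flush]  L1: P0=S P1=S P2=I P3=I  mem[L1]=50

state = I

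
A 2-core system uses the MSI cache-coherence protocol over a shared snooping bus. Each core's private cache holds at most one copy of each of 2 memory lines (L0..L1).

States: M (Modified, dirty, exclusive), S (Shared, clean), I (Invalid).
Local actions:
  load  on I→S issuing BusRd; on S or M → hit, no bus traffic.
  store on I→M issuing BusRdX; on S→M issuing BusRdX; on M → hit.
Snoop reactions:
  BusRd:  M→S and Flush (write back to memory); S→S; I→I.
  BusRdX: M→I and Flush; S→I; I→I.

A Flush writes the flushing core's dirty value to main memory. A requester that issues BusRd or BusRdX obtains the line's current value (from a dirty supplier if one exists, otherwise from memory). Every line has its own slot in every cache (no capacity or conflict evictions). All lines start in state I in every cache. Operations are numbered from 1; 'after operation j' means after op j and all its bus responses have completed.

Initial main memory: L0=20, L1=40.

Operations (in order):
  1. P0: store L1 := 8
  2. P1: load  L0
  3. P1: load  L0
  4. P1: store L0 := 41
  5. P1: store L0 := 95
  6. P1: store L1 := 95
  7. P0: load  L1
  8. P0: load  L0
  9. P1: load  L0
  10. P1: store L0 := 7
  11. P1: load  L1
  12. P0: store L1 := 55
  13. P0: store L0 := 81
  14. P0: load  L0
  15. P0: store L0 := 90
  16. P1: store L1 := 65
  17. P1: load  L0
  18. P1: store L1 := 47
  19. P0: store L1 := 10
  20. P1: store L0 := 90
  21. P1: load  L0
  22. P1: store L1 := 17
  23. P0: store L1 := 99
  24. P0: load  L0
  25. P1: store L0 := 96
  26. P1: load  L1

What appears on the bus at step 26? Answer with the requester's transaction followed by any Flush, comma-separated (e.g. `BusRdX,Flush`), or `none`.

  op1 P0: store L1 := 8 → M/I on L1; bus BusRdX; mem=40
  op2 P1: load  L0 → I/S on L0; bus BusRd; mem=20
  op3 P1: load  L0 → I/S on L0; bus (none); mem=20
  op4 P1: store L0 := 41 → I/M on L0; bus BusRdX; mem=20
  op5 P1: store L0 := 95 → I/M on L0; bus (none); mem=20
  op6 P1: store L1 := 95 → I/M on L1; bus BusRdX Flush; mem=8
  op7 P0: load  L1 → S/S on L1; bus BusRd Flush; mem=95
  op8 P0: load  L0 → S/S on L0; bus BusRd Flush; mem=95
  op9 P1: load  L0 → S/S on L0; bus (none); mem=95
  op10 P1: store L0 := 7 → I/M on L0; bus BusRdX; mem=95
  op11 P1: load  L1 → S/S on L1; bus (none); mem=95
  op12 P0: store L1 := 55 → M/I on L1; bus BusRdX; mem=95
  op13 P0: store L0 := 81 → M/I on L0; bus BusRdX Flush; mem=7
  op14 P0: load  L0 → M/I on L0; bus (none); mem=7
  op15 P0: store L0 := 90 → M/I on L0; bus (none); mem=7
  op16 P1: store L1 := 65 → I/M on L1; bus BusRdX Flush; mem=55
  op17 P1: load  L0 → S/S on L0; bus BusRd Flush; mem=90
  op18 P1: store L1 := 47 → I/M on L1; bus (none); mem=55
  op19 P0: store L1 := 10 → M/I on L1; bus BusRdX Flush; mem=47
  op20 P1: store L0 := 90 → I/M on L0; bus BusRdX; mem=90
  op21 P1: load  L0 → I/M on L0; bus (none); mem=90
  op22 P1: store L1 := 17 → I/M on L1; bus BusRdX Flush; mem=10
  op23 P0: store L1 := 99 → M/I on L1; bus BusRdX Flush; mem=17
  op24 P0: load  L0 → S/S on L0; bus BusRd Flush; mem=90
  op25 P1: store L0 := 96 → I/M on L0; bus BusRdX; mem=90
  op26 P1: load  L1 → S/S on L1; bus BusRd Flush; mem=99

bus = BusRd,Flush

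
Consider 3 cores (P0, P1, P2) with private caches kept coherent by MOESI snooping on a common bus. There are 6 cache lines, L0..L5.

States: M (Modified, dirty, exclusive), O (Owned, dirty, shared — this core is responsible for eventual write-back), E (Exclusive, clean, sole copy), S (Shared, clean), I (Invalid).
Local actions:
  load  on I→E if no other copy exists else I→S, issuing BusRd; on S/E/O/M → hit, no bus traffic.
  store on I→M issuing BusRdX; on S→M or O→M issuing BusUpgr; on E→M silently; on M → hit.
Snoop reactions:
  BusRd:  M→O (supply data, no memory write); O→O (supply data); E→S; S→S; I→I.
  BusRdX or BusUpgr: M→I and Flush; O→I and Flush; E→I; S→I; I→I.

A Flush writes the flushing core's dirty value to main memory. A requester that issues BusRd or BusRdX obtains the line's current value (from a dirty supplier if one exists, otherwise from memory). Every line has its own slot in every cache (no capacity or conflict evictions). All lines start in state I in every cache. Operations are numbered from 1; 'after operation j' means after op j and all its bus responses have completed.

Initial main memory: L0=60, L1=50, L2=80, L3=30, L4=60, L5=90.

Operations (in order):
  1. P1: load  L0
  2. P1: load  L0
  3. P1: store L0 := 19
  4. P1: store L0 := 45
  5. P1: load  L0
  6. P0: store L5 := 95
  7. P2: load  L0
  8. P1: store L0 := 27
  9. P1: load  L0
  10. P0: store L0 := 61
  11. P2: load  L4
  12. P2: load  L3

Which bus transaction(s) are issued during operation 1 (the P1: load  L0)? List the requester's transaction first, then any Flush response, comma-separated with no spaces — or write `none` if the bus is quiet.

bus = BusRd

1. P1: load  L0  bus=[BusRd]  L0: P0=I P1=E P2=I  mem[L0]=60
2. P1: load  L0  bus=[-]  L0: P0=I P1=E P2=I  mem[L0]=60
3. P1: store L0 := 19  bus=[-]  L0: P0=I P1=M P2=I  mem[L0]=60
4. P1: store L0 := 45  bus=[-]  L0: P0=I P1=M P2=I  mem[L0]=60
5. P1: load  L0  bus=[-]  L0: P0=I P1=M P2=I  mem[L0]=60
6. P0: store L5 := 95  bus=[BusRdX]  L5: P0=M P1=I P2=I  mem[L5]=90
7. P2: load  L0  bus=[BusRd]  L0: P0=I P1=O P2=S  mem[L0]=60
8. P1: store L0 := 27  bus=[BusUpgr]  L0: P0=I P1=M P2=I  mem[L0]=60
9. P1: load  L0  bus=[-]  L0: P0=I P1=M P2=I  mem[L0]=60
10. P0: store L0 := 61  bus=[BusRdX,Flush]  L0: P0=M P1=I P2=I  mem[L0]=27
11. P2: load  L4  bus=[BusRd]  L4: P0=I P1=I P2=E  mem[L4]=60
12. P2: load  L3  bus=[BusRd]  L3: P0=I P1=I P2=E  mem[L3]=30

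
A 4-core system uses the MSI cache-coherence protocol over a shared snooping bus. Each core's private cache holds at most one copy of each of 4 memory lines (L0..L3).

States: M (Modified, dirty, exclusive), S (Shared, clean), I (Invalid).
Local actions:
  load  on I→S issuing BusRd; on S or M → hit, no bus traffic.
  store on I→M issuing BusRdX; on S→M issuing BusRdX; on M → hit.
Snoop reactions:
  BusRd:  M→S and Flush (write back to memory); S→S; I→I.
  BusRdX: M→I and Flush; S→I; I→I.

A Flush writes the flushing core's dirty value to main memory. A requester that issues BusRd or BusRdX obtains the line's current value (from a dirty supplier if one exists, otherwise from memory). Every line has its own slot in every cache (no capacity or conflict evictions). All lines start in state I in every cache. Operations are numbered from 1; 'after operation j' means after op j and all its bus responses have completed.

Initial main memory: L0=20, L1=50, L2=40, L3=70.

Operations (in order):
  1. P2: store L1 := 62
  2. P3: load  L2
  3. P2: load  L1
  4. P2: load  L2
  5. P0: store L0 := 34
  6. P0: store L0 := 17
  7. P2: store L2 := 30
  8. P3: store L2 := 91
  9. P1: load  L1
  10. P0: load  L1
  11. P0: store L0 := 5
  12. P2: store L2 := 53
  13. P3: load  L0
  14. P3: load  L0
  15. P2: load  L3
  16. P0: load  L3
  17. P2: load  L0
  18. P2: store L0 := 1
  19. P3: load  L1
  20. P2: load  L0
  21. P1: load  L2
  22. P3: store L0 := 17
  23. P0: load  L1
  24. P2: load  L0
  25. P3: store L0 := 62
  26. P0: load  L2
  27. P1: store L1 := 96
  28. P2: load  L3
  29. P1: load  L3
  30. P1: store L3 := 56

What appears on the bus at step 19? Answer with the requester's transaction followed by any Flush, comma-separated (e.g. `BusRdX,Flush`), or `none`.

bus = BusRd

step 1: P2: store L1 := 62  ⟶  IIMI  (L1)  txn=BusRdX  M[L1]=50
step 2: P3: load  L2  ⟶  IIIS  (L2)  txn=BusRd  M[L2]=40
step 3: P2: load  L1  ⟶  IIMI  (L1)  txn=∅  M[L1]=50
step 4: P2: load  L2  ⟶  IISS  (L2)  txn=BusRd  M[L2]=40
step 5: P0: store L0 := 34  ⟶  MIII  (L0)  txn=BusRdX  M[L0]=20
step 6: P0: store L0 := 17  ⟶  MIII  (L0)  txn=∅  M[L0]=20
step 7: P2: store L2 := 30  ⟶  IIMI  (L2)  txn=BusRdX  M[L2]=40
step 8: P3: store L2 := 91  ⟶  IIIM  (L2)  txn=BusRdX+Flush  M[L2]=30
step 9: P1: load  L1  ⟶  ISSI  (L1)  txn=BusRd+Flush  M[L1]=62
step 10: P0: load  L1  ⟶  SSSI  (L1)  txn=BusRd  M[L1]=62
step 11: P0: store L0 := 5  ⟶  MIII  (L0)  txn=∅  M[L0]=20
step 12: P2: store L2 := 53  ⟶  IIMI  (L2)  txn=BusRdX+Flush  M[L2]=91
step 13: P3: load  L0  ⟶  SIIS  (L0)  txn=BusRd+Flush  M[L0]=5
step 14: P3: load  L0  ⟶  SIIS  (L0)  txn=∅  M[L0]=5
step 15: P2: load  L3  ⟶  IISI  (L3)  txn=BusRd  M[L3]=70
step 16: P0: load  L3  ⟶  SISI  (L3)  txn=BusRd  M[L3]=70
step 17: P2: load  L0  ⟶  SISS  (L0)  txn=BusRd  M[L0]=5
step 18: P2: store L0 := 1  ⟶  IIMI  (L0)  txn=BusRdX  M[L0]=5
step 19: P3: load  L1  ⟶  SSSS  (L1)  txn=BusRd  M[L1]=62
step 20: P2: load  L0  ⟶  IIMI  (L0)  txn=∅  M[L0]=5
step 21: P1: load  L2  ⟶  ISSI  (L2)  txn=BusRd+Flush  M[L2]=53
step 22: P3: store L0 := 17  ⟶  IIIM  (L0)  txn=BusRdX+Flush  M[L0]=1
step 23: P0: load  L1  ⟶  SSSS  (L1)  txn=∅  M[L1]=62
step 24: P2: load  L0  ⟶  IISS  (L0)  txn=BusRd+Flush  M[L0]=17
step 25: P3: store L0 := 62  ⟶  IIIM  (L0)  txn=BusRdX  M[L0]=17
step 26: P0: load  L2  ⟶  SSSI  (L2)  txn=BusRd  M[L2]=53
step 27: P1: store L1 := 96  ⟶  IMII  (L1)  txn=BusRdX  M[L1]=62
step 28: P2: load  L3  ⟶  SISI  (L3)  txn=∅  M[L3]=70
step 29: P1: load  L3  ⟶  SSSI  (L3)  txn=BusRd  M[L3]=70
step 30: P1: store L3 := 56  ⟶  IMII  (L3)  txn=BusRdX  M[L3]=70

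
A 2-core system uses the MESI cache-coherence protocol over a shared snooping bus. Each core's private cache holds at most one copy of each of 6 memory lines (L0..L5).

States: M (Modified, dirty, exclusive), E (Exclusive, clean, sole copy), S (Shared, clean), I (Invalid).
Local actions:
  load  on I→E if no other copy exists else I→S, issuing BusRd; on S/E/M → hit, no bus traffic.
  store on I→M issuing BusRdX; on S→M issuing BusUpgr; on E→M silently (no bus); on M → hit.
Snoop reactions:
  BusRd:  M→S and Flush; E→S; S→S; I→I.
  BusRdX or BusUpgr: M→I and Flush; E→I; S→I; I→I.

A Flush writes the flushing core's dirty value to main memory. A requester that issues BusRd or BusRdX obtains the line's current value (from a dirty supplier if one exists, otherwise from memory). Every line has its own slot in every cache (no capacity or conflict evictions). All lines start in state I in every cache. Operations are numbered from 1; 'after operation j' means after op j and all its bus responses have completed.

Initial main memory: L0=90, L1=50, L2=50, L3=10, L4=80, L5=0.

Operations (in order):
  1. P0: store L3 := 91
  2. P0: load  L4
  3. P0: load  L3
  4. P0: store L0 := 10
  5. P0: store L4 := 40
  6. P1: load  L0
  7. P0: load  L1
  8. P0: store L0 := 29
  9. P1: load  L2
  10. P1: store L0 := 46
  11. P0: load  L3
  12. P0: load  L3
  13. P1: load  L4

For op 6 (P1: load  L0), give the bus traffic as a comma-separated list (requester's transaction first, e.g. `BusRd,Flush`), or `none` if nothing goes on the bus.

bus = BusRd,Flush

[1] P0: store L3 := 91 | P0:M(91), P1:I | bus: BusRdX
[2] P0: load  L4 | P0:E(80), P1:I | bus: BusRd
[3] P0: load  L3 | P0:M(91), P1:I | bus: none
[4] P0: store L0 := 10 | P0:M(10), P1:I | bus: BusRdX
[5] P0: store L4 := 40 | P0:M(40), P1:I | bus: none
[6] P1: load  L0 | P0:S(10), P1:S(10) | bus: BusRd,Flush
[7] P0: load  L1 | P0:E(50), P1:I | bus: BusRd
[8] P0: store L0 := 29 | P0:M(29), P1:I | bus: BusUpgr
[9] P1: load  L2 | P0:I, P1:E(50) | bus: BusRd
[10] P1: store L0 := 46 | P0:I, P1:M(46) | bus: BusRdX,Flush
[11] P0: load  L3 | P0:M(91), P1:I | bus: none
[12] P0: load  L3 | P0:M(91), P1:I | bus: none
[13] P1: load  L4 | P0:S(40), P1:S(40) | bus: BusRd,Flush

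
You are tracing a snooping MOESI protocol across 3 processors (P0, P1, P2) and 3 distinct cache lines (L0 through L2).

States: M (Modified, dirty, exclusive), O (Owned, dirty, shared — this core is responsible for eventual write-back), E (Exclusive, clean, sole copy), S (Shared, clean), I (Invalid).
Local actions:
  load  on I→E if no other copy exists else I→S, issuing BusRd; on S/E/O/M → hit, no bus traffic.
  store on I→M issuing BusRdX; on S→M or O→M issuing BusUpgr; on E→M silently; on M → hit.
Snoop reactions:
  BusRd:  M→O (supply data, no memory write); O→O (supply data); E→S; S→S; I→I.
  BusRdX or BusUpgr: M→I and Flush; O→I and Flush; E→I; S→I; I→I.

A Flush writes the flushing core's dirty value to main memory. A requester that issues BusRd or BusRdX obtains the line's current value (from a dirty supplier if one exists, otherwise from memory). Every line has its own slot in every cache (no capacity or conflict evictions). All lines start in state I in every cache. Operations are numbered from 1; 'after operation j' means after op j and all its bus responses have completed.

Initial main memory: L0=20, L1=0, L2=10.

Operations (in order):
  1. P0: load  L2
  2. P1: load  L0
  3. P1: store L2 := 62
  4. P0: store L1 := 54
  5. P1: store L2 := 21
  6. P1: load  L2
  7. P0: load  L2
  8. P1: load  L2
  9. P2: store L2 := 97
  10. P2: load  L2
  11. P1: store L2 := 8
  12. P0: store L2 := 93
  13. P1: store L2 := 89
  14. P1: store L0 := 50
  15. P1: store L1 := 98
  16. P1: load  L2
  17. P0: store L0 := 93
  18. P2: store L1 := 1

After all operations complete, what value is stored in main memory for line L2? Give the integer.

[1] P0: load  L2 | P0:E(10), P1:I, P2:I | bus: BusRd
[2] P1: load  L0 | P0:I, P1:E(20), P2:I | bus: BusRd
[3] P1: store L2 := 62 | P0:I, P1:M(62), P2:I | bus: BusRdX
[4] P0: store L1 := 54 | P0:M(54), P1:I, P2:I | bus: BusRdX
[5] P1: store L2 := 21 | P0:I, P1:M(21), P2:I | bus: none
[6] P1: load  L2 | P0:I, P1:M(21), P2:I | bus: none
[7] P0: load  L2 | P0:S(21), P1:O(21), P2:I | bus: BusRd
[8] P1: load  L2 | P0:S(21), P1:O(21), P2:I | bus: none
[9] P2: store L2 := 97 | P0:I, P1:I, P2:M(97) | bus: BusRdX,Flush
[10] P2: load  L2 | P0:I, P1:I, P2:M(97) | bus: none
[11] P1: store L2 := 8 | P0:I, P1:M(8), P2:I | bus: BusRdX,Flush
[12] P0: store L2 := 93 | P0:M(93), P1:I, P2:I | bus: BusRdX,Flush
[13] P1: store L2 := 89 | P0:I, P1:M(89), P2:I | bus: BusRdX,Flush
[14] P1: store L0 := 50 | P0:I, P1:M(50), P2:I | bus: none
[15] P1: store L1 := 98 | P0:I, P1:M(98), P2:I | bus: BusRdX,Flush
[16] P1: load  L2 | P0:I, P1:M(89), P2:I | bus: none
[17] P0: store L0 := 93 | P0:M(93), P1:I, P2:I | bus: BusRdX,Flush
[18] P2: store L1 := 1 | P0:I, P1:I, P2:M(1) | bus: BusRdX,Flush

memory[L2] = 93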